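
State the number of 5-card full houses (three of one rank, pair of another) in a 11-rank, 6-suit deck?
33,000

Reasoning: Triple rank: 11. Triple suits: C(6,3)=20. Pair rank: 10. Pair suits: C(6,2)=15. Total: 33,000.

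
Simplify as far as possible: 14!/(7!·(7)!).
3,432

Reasoning: This is C(14,7) = 3,432.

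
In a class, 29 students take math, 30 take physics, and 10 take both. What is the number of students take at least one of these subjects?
49

Explanation: |A∪B| = |A|+|B|-|A∩B| = 29+30-10 = 49.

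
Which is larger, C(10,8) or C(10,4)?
C(10,8)=45, C(10,4)=210.
Final answer: C(10,4)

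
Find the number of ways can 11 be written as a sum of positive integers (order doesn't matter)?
56

Solution: Pentagonal recurrence p(n) = p(n−1) + p(n−2) − p(n−5) − p(n−7) + …: p(11) = p(10) + p(9) − p(6) − p(4) = 42 + 30 − 11 − 5 = 56.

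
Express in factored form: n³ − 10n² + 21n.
n³ − 10n² + 21n = n(n² − 10n + 21) = n(n − 3)(n − 7).
Final answer: n(n − 3)(n − 7)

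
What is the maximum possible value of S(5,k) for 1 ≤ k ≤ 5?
25
Row S(5,k) for k = 1..5 (via S(n,k) = k·S(n−1,k) + S(n−1,k−1)): 1, 15, 25, 10, 1. The row is unimodal; maximum at k = 3: 25.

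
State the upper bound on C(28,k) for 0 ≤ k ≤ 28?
40,116,600

Solution: Maximum at k = 14: C(28,14) = 40,116,600.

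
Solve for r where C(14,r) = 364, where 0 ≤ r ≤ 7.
3

Explanation: C(14,r) is increasing for 0 ≤ r ≤ 7. Stepping up (C(14,r+1) = C(14,r)·(14−r)/(r+1)): C(14,1) = 14, C(14,2) = 91, C(14,3) = 364 ✓. So r = 3.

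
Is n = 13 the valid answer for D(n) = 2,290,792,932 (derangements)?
Yes

Working:
D(13) = (13-1)·[D(12) + D(11)] = 12·[176,214,841 + 14,684,570] = 2,290,792,932, which equals 2,290,792,932.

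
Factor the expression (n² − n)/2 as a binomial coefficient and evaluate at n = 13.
C(n,2); C(13,2) = 78

(n² − n)/2 = n(n−1)/2 = C(n,2). At n = 13: C(13,2) = 78.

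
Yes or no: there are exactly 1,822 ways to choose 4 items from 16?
No

Solution: C(16,4) = 1,820 ≠ 1822.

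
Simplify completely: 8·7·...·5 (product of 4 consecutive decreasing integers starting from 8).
1,680

Reasoning: This is P(8,4) = 8!/(4)! = 1,680.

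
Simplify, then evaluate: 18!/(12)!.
This equals 18×17×...×13 = 13,366,080.
Final answer: 13,366,080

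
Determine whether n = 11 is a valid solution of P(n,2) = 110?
P(11,2) = 11·10 = 110, which equals 110.
Final answer: Yes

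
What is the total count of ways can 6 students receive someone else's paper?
265
Using D(n) = (n-1)[D(n-1) + D(n-2)]:
D(6) = (6-1) × [D(5) + D(4)]
      = 5 × [44 + 9]
      = 5 × 53
      = 265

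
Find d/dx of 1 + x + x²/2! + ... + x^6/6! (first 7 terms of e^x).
1 + x + x²/2! + ... + x^5/5!

Working:
Differentiating term by term gives the first 6 terms of e^x.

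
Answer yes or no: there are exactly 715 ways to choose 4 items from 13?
Yes

Working:
C(13,4) = 715.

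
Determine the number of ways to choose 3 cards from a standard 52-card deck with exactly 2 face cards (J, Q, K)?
2,640

Working:
12 face cards and 40 non-face cards: C(12,2) × C(40,1) = 66 × 40 = 2,640.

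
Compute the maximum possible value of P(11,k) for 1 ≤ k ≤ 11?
P(11,k) increases in k, so maximum at k = 11: 11! = 39,916,800.

Answer: 39,916,800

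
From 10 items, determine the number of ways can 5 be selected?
C(10,5) = 10! / (5! × (10-5)!)
         = 10! / (5! × 5!)
         = 252

Answer: 252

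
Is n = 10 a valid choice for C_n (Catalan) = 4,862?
No

Working:
C_10 = C(20,10)/(10+1) = 184,756/11 = 16,796, which does not equal 4,862.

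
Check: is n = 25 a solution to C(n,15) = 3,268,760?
Yes

Solution: C(25,15) = 25·24·23·22·21·20·19·18·17·16·15·14·13·12·11/15! = 4,274,473,667,143,680,000/1,307,674,368,000 = 3,268,760, which equals 3,268,760.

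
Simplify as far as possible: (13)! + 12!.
(13)! + 12! = (13)·12! + 12! = (13+1)·12! = 14·12! = 6,706,022,400.

Answer: 6,706,022,400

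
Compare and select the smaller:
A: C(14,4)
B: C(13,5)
A

A=C(14,4)=1,001, B=C(13,5)=1,287.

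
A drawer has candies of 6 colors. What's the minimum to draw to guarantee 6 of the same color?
31
Worst case: 5 of each = 30. One more: 31.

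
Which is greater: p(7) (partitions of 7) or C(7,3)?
C(7,3)

Reasoning: Pentagonal recurrence p(n) = p(n−1) + p(n−2) − p(n−5) − p(n−7) + …: p(7) = p(6) + p(5) − p(2) − p(0) = 11 + 7 − 2 − 1 = 15; C(7,3) = 35.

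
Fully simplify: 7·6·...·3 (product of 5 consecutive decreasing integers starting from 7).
2,520
This is P(7,5) = 7!/(2)! = 2,520.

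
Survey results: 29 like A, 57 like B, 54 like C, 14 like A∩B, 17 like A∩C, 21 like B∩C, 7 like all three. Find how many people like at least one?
95

Explanation: |A∪B∪C| = 29+57+54-14-17-21+7 = 95.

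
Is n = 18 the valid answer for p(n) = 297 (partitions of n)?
No

Working:
Pentagonal recurrence p(n) = p(n−1) + p(n−2) − p(n−5) − p(n−7) + …: p(18) = p(17) + p(16) − p(13) − p(11) + p(6) + p(3) = 297 + 231 − 101 − 56 + 11 + 3 = 385, which does not equal 297.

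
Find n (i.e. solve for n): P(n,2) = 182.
14

Solution: P(n,2) = n(n−1) is increasing in n; n(n−1) ≈ (n−0.5)^2 = 182 gives n ≈ 14.0. Check: P(12,2) = 132, P(13,2) = 156, P(14,2) = 182 ✓. So n = 14.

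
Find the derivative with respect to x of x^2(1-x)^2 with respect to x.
2x^1(1-x)^2 - 2x^2(1-x)^1

Explanation: Product rule: 2x^{1}(1-x)^{2} + x^2·(-2)(1-x)^{1}.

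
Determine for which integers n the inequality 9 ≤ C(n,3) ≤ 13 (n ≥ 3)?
C(4,3)=4; C(5,3)=10; C(6,3)=20. So valid n = 5.
Final answer: 5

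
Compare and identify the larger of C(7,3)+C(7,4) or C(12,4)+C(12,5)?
C(12,4)+C(12,5)

Explanation: First=70, Second=1,287.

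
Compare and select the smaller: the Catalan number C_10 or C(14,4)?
C(14,4)

Explanation: C_10 = C(20,10)/(10+1) = 184,756/11 = 16,796; C(14,4) = 1,001.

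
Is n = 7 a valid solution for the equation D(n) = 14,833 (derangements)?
No

Working:
D(7) = (7-1)·[D(6) + D(5)] = 6·[265 + 44] = 1,854, which does not equal 14,833.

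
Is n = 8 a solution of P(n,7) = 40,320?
Yes

P(8,7) = 8·7·6·5·4·3·2 = 40,320, which equals 40,320.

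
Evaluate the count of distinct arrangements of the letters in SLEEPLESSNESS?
1,081,080

Solution: Word has 13 letters (S=5, L=2, E=4, P=1, N=1). Arrangements: 13!/Π(k!) = 1,081,080.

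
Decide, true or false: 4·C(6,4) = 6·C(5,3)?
Absorption identity k·C(n,k) = n·C(n-1,k-1). LHS = 4·15 = 60; RHS = 6·10 = 60.

Answer: True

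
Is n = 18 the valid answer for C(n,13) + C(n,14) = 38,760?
No

Reasoning: C(18,13) + C(18,14) = 8,568 + 3,060 = 11,628, which does not equal 38,760.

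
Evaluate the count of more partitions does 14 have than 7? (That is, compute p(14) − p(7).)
Pentagonal recurrence p(n) = p(n−1) + p(n−2) − p(n−5) − p(n−7) + …: p(14) = p(13) + p(12) − p(9) − p(7) + p(2) = 101 + 77 − 30 − 15 + 2 = 135.
p(7) = p(6) + p(5) − p(2) − p(0) = 11 + 7 − 2 − 1 = 15.
Difference = 135 − 15 = 120.
Final answer: 120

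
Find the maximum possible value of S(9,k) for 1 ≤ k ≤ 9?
Row S(9,k) for k = 1..9 (via S(n,k) = k·S(n−1,k) + S(n−1,k−1)): 1, 255, 3,025, 7,770, 6,951, 2,646, 462, 36, 1. The row is unimodal; maximum at k = 4: 7,770.
Final answer: 7,770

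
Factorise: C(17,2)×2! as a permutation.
P(17,2)

Solution: C(17,2)×2! = [17!/(2!(15)!)]×2! = 17!/(15)! = P(17,2) = 272.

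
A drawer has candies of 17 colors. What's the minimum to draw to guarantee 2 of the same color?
18

Solution: Worst case: 1 of each = 17. One more: 18.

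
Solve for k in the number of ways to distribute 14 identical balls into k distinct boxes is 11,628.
Stars and bars: the count is C(14+k−1, k−1), increasing in k. k=4: C(17,3) = 680, k=5: C(18,4) = 3,060, k=6: C(19,5) = 11,628 ✓. So k = 6.
Final answer: 6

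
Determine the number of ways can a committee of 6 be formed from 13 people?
1,716

Explanation: C(13,6) = 13! / (6! × (13-6)!)
         = 13! / (6! × 7!)
         = 1,716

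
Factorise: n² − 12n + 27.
Seek roots whose sum is 12 and product is 27: (3, 9). So n² − 12n + 27 = (n − 3)(n − 9).

Answer: (n − 3)(n − 9)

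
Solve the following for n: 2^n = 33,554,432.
33,554,432 = 1,024 × 1,024 × 32 = 2^10 × 2^10 × 2^5 = 2^25, so n = 25.
Final answer: 25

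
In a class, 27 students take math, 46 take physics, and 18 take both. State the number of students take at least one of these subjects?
55

Solution: |A∪B| = |A|+|B|-|A∩B| = 27+46-18 = 55.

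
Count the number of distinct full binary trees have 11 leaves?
16,796
Using the Catalan number formula: C_n = C(2n, n) / (n+1)
C_10 = C(20, 10) / (10+1)
     = 184756 / 11
     = 16,796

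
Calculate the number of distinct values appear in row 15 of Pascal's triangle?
8

Explanation: Row 15 has entries C(15,0)..C(15,15); by symmetry C(15,k)=C(15,15-k), giving 8 distinct values.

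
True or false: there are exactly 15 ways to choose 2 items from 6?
C(6,2) = 15.
Final answer: True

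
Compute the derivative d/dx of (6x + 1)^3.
18(6x + 1)^2

Reasoning: Chain rule: 3(6x+1)^{2} × 6 = 18(6x+1)^{2}.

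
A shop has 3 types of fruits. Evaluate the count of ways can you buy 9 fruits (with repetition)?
Stars and bars: C(9+3-1, 9) = C(11, 9) = 55.

Answer: 55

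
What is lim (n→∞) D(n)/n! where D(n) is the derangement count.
D(n)/n! → 1/e ≈ 0.3679 as n → ∞.

Answer: 1/e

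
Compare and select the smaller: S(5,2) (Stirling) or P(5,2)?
S(5,2)

Explanation: S(5,2) = 2·S(4,2) + S(4,1) = 2·7 + 1 = 15; P(5,2) = 20.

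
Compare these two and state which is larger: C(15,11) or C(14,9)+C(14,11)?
C(14,9)+C(14,11)

Explanation: C(15,11)=1,365; C(14,9)+C(14,11)=2,002+364=2,366.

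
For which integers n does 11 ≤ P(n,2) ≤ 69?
P(3,2)=6; P(4,2)=12; P(5,2)=20; P(6,2)=30; P(7,2)=42; P(8,2)=56; P(9,2)=72. So valid n = 4, 5, 6, 7, 8.

Answer: 4, 5, 6, 7, 8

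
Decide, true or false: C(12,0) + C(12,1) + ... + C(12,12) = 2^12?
True
Binomial theorem with x = y = 1: Σ C(12,i) = (1+1)^12 = 2^12 = 4,096. The statement holds.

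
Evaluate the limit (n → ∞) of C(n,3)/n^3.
1/6

Solution: C(n,3) ≈ n^3/3! for large n. Limit = 1/3! = 1/6.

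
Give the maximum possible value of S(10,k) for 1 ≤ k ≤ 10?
42,525

Explanation: Row S(10,k) for k = 1..10 (via S(n,k) = k·S(n−1,k) + S(n−1,k−1)): 1, 511, 9,330, 34,105, 42,525, 22,827, 5,880, 750, 45, 1. The row is unimodal; maximum at k = 5: 42,525.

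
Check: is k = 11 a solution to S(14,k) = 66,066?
Yes

S(14,11) = 11·S(13,11) + S(13,10) = 11·2,431 + 39,325 = 66,066, which equals 66,066.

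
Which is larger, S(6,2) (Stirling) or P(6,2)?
S(6,2)

Working:
S(6,2) = 2·S(5,2) + S(5,1) = 2·15 + 1 = 31; P(6,2) = 30.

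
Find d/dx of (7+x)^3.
Using the power rule: d/dx (7+x)^3 = 3(7+x)^{2}.
Final answer: 3(7+x)^2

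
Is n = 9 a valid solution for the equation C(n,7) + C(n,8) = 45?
Yes

C(9,7) + C(9,8) = 36 + 9 = 45, which equals 45.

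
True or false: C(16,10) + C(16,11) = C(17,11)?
Pascal's identity C(n,k) + C(n,k+1) = C(n+1,k+1): 8,008 + 4,368 = 12,376 = C(17,11).

Answer: True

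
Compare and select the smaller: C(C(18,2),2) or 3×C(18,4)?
3×C(18,4)
C(C(18,2),2)=11,628, 3×C(18,4)=9,180.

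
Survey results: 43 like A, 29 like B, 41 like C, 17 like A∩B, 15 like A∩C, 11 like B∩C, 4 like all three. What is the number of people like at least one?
74

Reasoning: |A∪B∪C| = 43+29+41-17-15-11+4 = 74.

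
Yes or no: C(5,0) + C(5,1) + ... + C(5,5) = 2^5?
Binomial theorem with x = y = 1: Σ C(5,i) = (1+1)^5 = 2^5 = 32. The statement holds.
Final answer: Yes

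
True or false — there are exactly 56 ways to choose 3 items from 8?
True

Solution: C(8,3) = 56.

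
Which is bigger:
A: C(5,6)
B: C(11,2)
B

Explanation: A=C(5,6)=0, B=C(11,2)=55.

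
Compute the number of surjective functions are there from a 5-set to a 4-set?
Onto functions = 4! × S(5,4)
First compute S(5,4) via recurrence:
Using the Stirling recurrence: S(n,k) = k·S(n-1,k) + S(n-1,k-1)
S(5,4) = 4·S(4,4) + S(4,3)
         = 4·1 + 6
         = 4 + 6
         = 10
Then: 24 × 10 = 240

Answer: 240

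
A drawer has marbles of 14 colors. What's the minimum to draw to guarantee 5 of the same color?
57

Reasoning: Worst case: 4 of each = 56. One more: 57.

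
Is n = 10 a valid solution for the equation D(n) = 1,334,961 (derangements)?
D(10) = (10-1)·[D(9) + D(8)] = 9·[133,496 + 14,833] = 1,334,961, which equals 1,334,961.

Answer: Yes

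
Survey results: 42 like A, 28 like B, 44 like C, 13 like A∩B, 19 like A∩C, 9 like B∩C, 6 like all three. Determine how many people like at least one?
79

Working:
|A∪B∪C| = 42+28+44-13-19-9+6 = 79.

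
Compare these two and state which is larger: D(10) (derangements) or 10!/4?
D(10)

D(10) = (10-1)·[D(9) + D(8)] = 9·[133,496 + 14,833] = 1,334,961; 10!/4 = 3,628,800/4 = 907,200.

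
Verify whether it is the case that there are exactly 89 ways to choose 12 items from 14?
False
C(14,12) = 91 ≠ 89.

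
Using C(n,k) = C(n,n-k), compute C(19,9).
92,378

Reasoning: C(19,9) = C(19,10) = 92,378.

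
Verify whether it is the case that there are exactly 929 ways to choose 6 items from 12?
False

Reasoning: C(12,6) = 924 ≠ 929.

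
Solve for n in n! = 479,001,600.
12

n! is strictly increasing. 10! = 3,628,800, 11! = 39,916,800, 12! = 479,001,600 ✓. So n = 12.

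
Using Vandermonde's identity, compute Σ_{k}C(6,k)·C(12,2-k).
153
= C(6+12,2) = C(18,2) = 153.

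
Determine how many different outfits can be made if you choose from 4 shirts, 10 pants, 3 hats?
120
By the multiplication principle: 4 × 10 × 3 = 120.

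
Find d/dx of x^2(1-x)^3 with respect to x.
Product rule: 2x^{1}(1-x)^{3} + x^2·(-3)(1-x)^{2}.

Answer: 2x^1(1-x)^3 - 3x^2(1-x)^2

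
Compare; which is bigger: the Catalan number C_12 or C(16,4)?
C_12

C_12 = C(24,12)/(12+1) = 2,704,156/13 = 208,012; C(16,4) = 1,820.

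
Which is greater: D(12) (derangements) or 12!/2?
12!/2

Solution: D(12) = (12-1)·[D(11) + D(10)] = 11·[14,684,570 + 1,334,961] = 176,214,841; 12!/2 = 479,001,600/2 = 239,500,800.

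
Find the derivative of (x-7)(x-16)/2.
(2x - 23)/2

Solution: d/dx[(x-7)(x-16)] = (x-16) + (x-7) = 2x - 23. Dividing by 2 gives (2x - 23)/2.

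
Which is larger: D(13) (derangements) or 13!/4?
D(13) = (13-1)·[D(12) + D(11)] = 12·[176,214,841 + 14,684,570] = 2,290,792,932; 13!/4 = 6,227,020,800/4 = 1,556,755,200.

Answer: D(13)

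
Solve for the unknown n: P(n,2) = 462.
22

Solution: P(n,2) = n(n−1) is increasing in n; n(n−1) ≈ (n−0.5)^2 = 462 gives n ≈ 22.0. Check: P(20,2) = 380, P(21,2) = 420, P(22,2) = 462 ✓. So n = 22.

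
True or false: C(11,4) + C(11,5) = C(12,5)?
True

Pascal's identity C(n,k) + C(n,k+1) = C(n+1,k+1): 330 + 462 = 792 = C(12,5).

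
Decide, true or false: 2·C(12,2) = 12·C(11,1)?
True

Absorption identity k·C(n,k) = n·C(n-1,k-1). LHS = 2·66 = 132; RHS = 12·11 = 132.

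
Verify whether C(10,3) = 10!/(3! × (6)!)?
False
The correct denominator is 3!×7!, giving C(10,3) = 120; the stated RHS is 10!/(3!×6!) = 840 ≠ 120, so the statement does not hold.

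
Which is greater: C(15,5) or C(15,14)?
C(15,5)

Working:
C(15,5)=3,003, C(15,14)=15.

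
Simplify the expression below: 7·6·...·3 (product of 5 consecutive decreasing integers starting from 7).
2,520

Solution: This is P(7,5) = 7!/(2)! = 2,520.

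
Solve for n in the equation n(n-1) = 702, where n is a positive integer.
27

Reasoning: n² − n − 702 = 0, so n = (1 ± √(1 + 4·702))/2 = (1 ± √2,809)/2 = (1 ± 53)/2, i.e. n = 27 or n = -26. Taking the positive root, n = 27 (check: 27×26 = 702).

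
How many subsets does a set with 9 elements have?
Each element can be included or excluded: 2^9 = 512.

Answer: 512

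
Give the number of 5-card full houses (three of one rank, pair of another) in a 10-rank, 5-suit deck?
9,000

Explanation: Triple rank: 10. Triple suits: C(5,3)=10. Pair rank: 9. Pair suits: C(5,2)=10. Total: 9,000.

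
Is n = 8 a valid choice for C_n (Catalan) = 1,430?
C_8 = C(16,8)/(8+1) = 12,870/9 = 1,430, which equals 1,430.
Final answer: Yes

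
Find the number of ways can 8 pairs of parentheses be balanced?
1,430
Using the Catalan number formula: C_n = C(2n, n) / (n+1)
C_8 = C(16, 8) / (8+1)
     = 12870 / 9
     = 1,430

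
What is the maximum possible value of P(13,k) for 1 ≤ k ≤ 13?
6,227,020,800

P(13,k) increases in k, so maximum at k = 13: 13! = 6,227,020,800.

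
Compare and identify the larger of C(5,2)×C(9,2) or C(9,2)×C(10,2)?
C(9,2)×C(10,2)
C(5,2)×C(9,2)=360, C(9,2)×C(10,2)=1,620.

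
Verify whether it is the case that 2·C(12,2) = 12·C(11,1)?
True

Explanation: Absorption identity k·C(n,k) = n·C(n-1,k-1). LHS = 2·66 = 132; RHS = 12·11 = 132.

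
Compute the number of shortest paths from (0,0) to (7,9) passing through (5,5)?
3,780

Explanation: To (5,5): C(10,5)=252. From there: C(6,2)=15. Total: 3,780.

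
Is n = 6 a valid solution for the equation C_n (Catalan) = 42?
No

C_6 = C(12,6)/(6+1) = 924/7 = 132, which does not equal 42.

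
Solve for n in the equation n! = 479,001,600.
n! is strictly increasing. 10! = 3,628,800, 11! = 39,916,800, 12! = 479,001,600 ✓. So n = 12.
Final answer: 12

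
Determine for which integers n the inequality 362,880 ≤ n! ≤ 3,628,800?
9, 10

Working:
n! is strictly increasing; 9! = 362,880 and 10! = 3,628,800, so valid n = 9, 10.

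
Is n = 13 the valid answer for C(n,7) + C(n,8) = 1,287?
No

Explanation: C(13,7) + C(13,8) = 1,716 + 1,287 = 3,003, which does not equal 1,287.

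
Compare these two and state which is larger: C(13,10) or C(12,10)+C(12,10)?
C(13,10)

C(13,10)=286; C(12,10)+C(12,10)=66+66=132.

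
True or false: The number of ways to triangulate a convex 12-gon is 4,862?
Triangulations of a convex 12-gon are counted by the Catalan number C_10: C_10 = C(20,10)/(10+1) = 184,756/11 = 16,796.

Answer: False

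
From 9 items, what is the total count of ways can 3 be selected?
84

C(9,3) = 9! / (3! × (9-3)!)
         = 9! / (3! × 6!)
         = 84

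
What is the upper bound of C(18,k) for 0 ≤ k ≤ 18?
48,620

Working:
Maximum at k = 9: C(18,9) = 48,620.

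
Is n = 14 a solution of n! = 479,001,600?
No

Reasoning: 14! = 14·13! = 14·6,227,020,800 = 87,178,291,200, which does not equal 479,001,600.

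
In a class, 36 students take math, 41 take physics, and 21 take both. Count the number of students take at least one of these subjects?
56

|A∪B| = |A|+|B|-|A∩B| = 36+41-21 = 56.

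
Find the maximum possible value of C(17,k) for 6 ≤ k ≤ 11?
24,310

Explanation: C(17,k) is maximised at the centre of the row: C(17,8) = 24,310.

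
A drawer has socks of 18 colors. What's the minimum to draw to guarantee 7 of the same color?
Worst case: 6 of each = 108. One more: 109.
Final answer: 109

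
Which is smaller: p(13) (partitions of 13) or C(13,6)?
p(13)

Solution: Pentagonal recurrence p(n) = p(n−1) + p(n−2) − p(n−5) − p(n−7) + …: p(13) = p(12) + p(11) − p(8) − p(6) + p(1) = 77 + 56 − 22 − 11 + 1 = 101; C(13,6) = 1,716.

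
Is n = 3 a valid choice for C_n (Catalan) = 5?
Yes

C_3 = C(6,3)/(3+1) = 20/4 = 5, which equals 5.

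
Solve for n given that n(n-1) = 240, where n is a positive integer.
16

Solution: n² − n − 240 = 0, so n = (1 ± √(1 + 4·240))/2 = (1 ± √961)/2 = (1 ± 31)/2, i.e. n = 16 or n = -15. Taking the positive root, n = 16 (check: 16×15 = 240).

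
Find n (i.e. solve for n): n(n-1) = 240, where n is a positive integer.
16

Explanation: n² − n − 240 = 0, so n = (1 ± √(1 + 4·240))/2 = (1 ± √961)/2 = (1 ± 31)/2, i.e. n = 16 or n = -15. Taking the positive root, n = 16 (check: 16×15 = 240).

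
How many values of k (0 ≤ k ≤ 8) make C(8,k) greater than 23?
Row 8 is unimodal and symmetric about k=8/2. C(8,1)=8 ≤ 23; C(8,2)=28 > 23; by symmetry C(8,k) > 23 for k = 2..6. That's 6 - 2 + 1 = 5 values.

Answer: 5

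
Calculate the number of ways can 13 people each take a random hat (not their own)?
2,290,792,932

Solution: Using D(n) = (n-1)[D(n-1) + D(n-2)]:
D(13) = (13-1) × [D(12) + D(11)]
      = 12 × [176214841 + 14684570]
      = 12 × 190899411
      = 2,290,792,932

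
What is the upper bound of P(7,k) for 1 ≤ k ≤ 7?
P(7,k) increases in k, so maximum at k = 7: 7! = 5,040.

Answer: 5,040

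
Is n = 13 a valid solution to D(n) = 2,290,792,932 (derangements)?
Yes

Solution: D(13) = (13-1)·[D(12) + D(11)] = 12·[176,214,841 + 14,684,570] = 2,290,792,932, which equals 2,290,792,932.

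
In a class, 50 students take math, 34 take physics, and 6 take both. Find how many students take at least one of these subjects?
|A∪B| = |A|+|B|-|A∩B| = 50+34-6 = 78.

Answer: 78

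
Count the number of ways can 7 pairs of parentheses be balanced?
Using the Catalan number formula: C_n = C(2n, n) / (n+1)
C_7 = C(14, 7) / (7+1)
     = 3432 / 8
     = 429
Final answer: 429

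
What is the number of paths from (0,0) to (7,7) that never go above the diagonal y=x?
429

Working:
Counted by the Catalan number C_7: C_7 = C(14,7)/(7+1) = 3,432/8 = 429.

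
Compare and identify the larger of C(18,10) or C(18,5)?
C(18,10)

Working:
C(18,10)=43,758, C(18,5)=8,568.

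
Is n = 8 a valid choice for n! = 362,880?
No

8! = 8·7! = 8·5,040 = 40,320, which does not equal 362,880.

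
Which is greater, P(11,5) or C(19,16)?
P(11,5)

Reasoning: P(11,5)=55,440, C(19,16)=969.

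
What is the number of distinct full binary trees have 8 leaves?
Using the Catalan number formula: C_n = C(2n, n) / (n+1)
C_7 = C(14, 7) / (7+1)
     = 3432 / 8
     = 429
Final answer: 429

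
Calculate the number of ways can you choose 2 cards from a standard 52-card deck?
1,326

Working:
C(52,2) = 1,326.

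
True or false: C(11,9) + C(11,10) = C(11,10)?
False

Working:
Pascal's identity gives C(12,10) = 66, whereas C(11,10) = 11.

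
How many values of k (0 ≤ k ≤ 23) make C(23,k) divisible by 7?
12

Explanation: Checking C(23,k) mod 7 for k = 0..23: divisible at k = 3, 4, 5, 6, 10, 11, 12, 13, 17, 18, 19, 20. That's 12 values.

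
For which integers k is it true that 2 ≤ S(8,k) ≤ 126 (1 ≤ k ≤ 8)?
7

Reasoning: S(8,1)=1; S(8,2)=127; S(8,3)=966; S(8,4)=1,701; S(8,5)=1,050; S(8,6)=266; S(8,7)=28; S(8,8)=1. So valid k = 7.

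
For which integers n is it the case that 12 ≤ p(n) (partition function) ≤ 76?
7, 8, 9, 10, 11

Solution: Tabulating p(n) via p(n) = p(n−1) + p(n−2) − p(n−5) − p(n−7) + …: p(6)=11; p(7)=15; p(8)=22; p(9)=30; p(10)=42; p(11)=56; p(12)=77. So valid n = 7, 8, 9, 10, 11.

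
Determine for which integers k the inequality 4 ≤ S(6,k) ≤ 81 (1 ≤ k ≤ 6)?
S(6,1)=1; S(6,2)=31; S(6,3)=90; S(6,4)=65; S(6,5)=15; S(6,6)=1. So valid k = 2, 4, 5.

Answer: 2, 4, 5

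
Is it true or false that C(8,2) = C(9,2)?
LHS = C(8,2) = 28; RHS = C(9,2) = 36. 28 ≠ 36, so the statement does not hold.
Final answer: False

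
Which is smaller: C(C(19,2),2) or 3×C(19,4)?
3×C(19,4)

Reasoning: C(C(19,2),2)=14,535, 3×C(19,4)=11,628.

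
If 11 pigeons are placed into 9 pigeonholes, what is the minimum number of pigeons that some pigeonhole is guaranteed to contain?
2

Reasoning: Pigeonhole: ⌈11/9⌉ = 2.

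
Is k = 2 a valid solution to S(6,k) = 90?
No

S(6,2) = 2·S(5,2) + S(5,1) = 2·15 + 1 = 31, which does not equal 90.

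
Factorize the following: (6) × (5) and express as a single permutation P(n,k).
Product of 2 consecutive descending integers starting at 6: P(6,2) = 6!/4! = 30.

Answer: P(6,2) = 6!/(4)!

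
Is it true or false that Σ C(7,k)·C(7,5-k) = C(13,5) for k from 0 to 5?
Vandermonde's identity gives C(14,5) = 2,002; RHS C(13,5) = 1,287.

Answer: False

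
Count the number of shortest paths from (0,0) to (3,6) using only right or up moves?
84

Explanation: Choose 3 rights from 9 moves: C(9,3) = 84.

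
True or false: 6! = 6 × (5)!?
True

Explanation: By definition n! = n × (n-1)!, so 6! = 6 × 5!.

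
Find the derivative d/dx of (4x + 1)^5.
Chain rule: 5(4x+1)^{4} × 4 = 20(4x+1)^{4}.

Answer: 20(4x + 1)^4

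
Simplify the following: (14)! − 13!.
80,951,270,400

Working:
(14)! − 13! = (14)·13! − 13! = (14−1)·13! = 13·13! = 80,951,270,400.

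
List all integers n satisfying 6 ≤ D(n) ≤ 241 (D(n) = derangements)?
4, 5

Working:
Using D(n) = (n−1)[D(n−1) + D(n−2)] with D(1)=0, D(2)=1: D(3)=2; D(4)=9; D(5)=44; D(6)=265. So valid n = 4, 5.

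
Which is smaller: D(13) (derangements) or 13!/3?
13!/3

Solution: D(13) = (13-1)·[D(12) + D(11)] = 12·[176,214,841 + 14,684,570] = 2,290,792,932; 13!/3 = 6,227,020,800/3 = 2,075,673,600.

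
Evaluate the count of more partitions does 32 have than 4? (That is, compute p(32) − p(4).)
Pentagonal recurrence p(n) = p(n−1) + p(n−2) − p(n−5) − p(n−7) + …: p(32) = p(31) + p(30) − p(27) − p(25) + p(20) + p(17) − p(10) − p(6) = 6,842 + 5,604 − 3,010 − 1,958 + 627 + 297 − 42 − 11 = 8,349.
p(4) = p(3) + p(2) = 3 + 2 = 5.
Difference = 8,349 − 5 = 8,344.
Final answer: 8,344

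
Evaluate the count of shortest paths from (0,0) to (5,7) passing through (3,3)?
300

To (3,3): C(6,3)=20. From there: C(6,2)=15. Total: 300.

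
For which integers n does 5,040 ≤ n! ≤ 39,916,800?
7, 8, 9, 10, 11

Explanation: n! is strictly increasing; 7! = 5,040 and 11! = 39,916,800, so valid n = 7, 8, 9, 10, 11.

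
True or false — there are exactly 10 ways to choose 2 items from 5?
True

Reasoning: C(5,2) = 10.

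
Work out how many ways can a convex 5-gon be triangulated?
5

Using the Catalan number formula: C_n = C(2n, n) / (n+1)
C_3 = C(6, 3) / (3+1)
     = 20 / 4
     = 5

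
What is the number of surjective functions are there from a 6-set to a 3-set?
540

Working:
Onto functions = 3! × S(6,3)
First compute S(6,3) via recurrence:
Using the Stirling recurrence: S(n,k) = k·S(n-1,k) + S(n-1,k-1)
S(6,3) = 3·S(5,3) + S(5,2)
         = 3·25 + 15
         = 75 + 15
         = 90
Then: 6 × 90 = 540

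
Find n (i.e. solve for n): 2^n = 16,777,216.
24

Explanation: 16,777,216 = 1,024 × 1,024 × 16 = 2^10 × 2^10 × 2^4 = 2^24, so n = 24.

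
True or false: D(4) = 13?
Derangements of 4 elements: D(4) = (4-1)·[D(3) + D(2)] = 3·[2 + 1] = 9.
Final answer: False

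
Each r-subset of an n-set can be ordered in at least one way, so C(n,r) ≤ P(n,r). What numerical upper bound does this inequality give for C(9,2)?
72

Working:
P(9,2) = 9·8 = 72, so C(9,2) ≤ 72. (The bound is loose by a factor of 2! = 2: C(9,2) = 72/2 = 36.)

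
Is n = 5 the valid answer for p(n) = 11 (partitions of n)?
No

Pentagonal recurrence p(n) = p(n−1) + p(n−2) − p(n−5) − p(n−7) + …: p(5) = p(4) + p(3) − p(0) = 5 + 3 − 1 = 7, which does not equal 11.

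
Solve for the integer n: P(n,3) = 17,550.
27

Working:
P(n,3) = n(n−1)(n−2) is increasing in n; n(n−1)(n−2) ≈ (n−1)^3 = 17,550 gives n ≈ 27.0. Check: P(25,3) = 13,800, P(26,3) = 15,600, P(27,3) = 17,550 ✓. So n = 27.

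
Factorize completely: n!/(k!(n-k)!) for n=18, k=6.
C(18,6) = 18,564
This is the binomial coefficient C(18,6) = 18,564.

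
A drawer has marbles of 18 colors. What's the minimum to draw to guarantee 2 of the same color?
19

Reasoning: Worst case: 1 of each = 18. One more: 19.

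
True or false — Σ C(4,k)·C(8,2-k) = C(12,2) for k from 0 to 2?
True
Vandermonde's identity gives C(12,2) = 66; RHS C(12,2) = 66.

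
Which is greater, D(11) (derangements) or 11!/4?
D(11)

Reasoning: D(11) = (11-1)·[D(10) + D(9)] = 10·[1,334,961 + 133,496] = 14,684,570; 11!/4 = 39,916,800/4 = 9,979,200.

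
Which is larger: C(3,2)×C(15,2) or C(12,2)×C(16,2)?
C(12,2)×C(16,2)

Reasoning: C(3,2)×C(15,2)=315, C(12,2)×C(16,2)=7,920.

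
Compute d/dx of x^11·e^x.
(11x^10 + x^11)e^x

Explanation: Product rule: d/dx[x^11]·e^x + x^11·d/dx[e^x] = 11x^{10}e^x + x^11e^x.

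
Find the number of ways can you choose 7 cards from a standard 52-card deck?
133,784,560

Solution: C(52,7) = 133,784,560.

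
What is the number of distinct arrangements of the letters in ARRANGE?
1,260
Word has 7 letters (A=2, R=2, N=1, G=1, E=1). Arrangements: 7!/Π(k!) = 1,260.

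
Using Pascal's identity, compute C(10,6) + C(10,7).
330

C(10,6) + C(10,7) = C(11,7) = 330.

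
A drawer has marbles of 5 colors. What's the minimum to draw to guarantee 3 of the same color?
11

Worst case: 2 of each = 10. One more: 11.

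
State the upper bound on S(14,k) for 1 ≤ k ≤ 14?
63,436,373

Solution: Row S(14,k) for k = 1..14 (via S(n,k) = k·S(n−1,k) + S(n−1,k−1)): 1, 8,191, 788,970, 10,391,745, 40,075,035, 63,436,373, 49,329,280, 20,912,320, 5,135,130, 752,752, 66,066, 3,367, 91, 1. The row is unimodal; maximum at k = 6: 63,436,373.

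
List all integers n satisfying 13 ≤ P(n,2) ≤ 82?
5, 6, 7, 8, 9

Explanation: P(4,2)=12; P(5,2)=20; P(6,2)=30; P(7,2)=42; P(8,2)=56; P(9,2)=72; P(10,2)=90. So valid n = 5, 6, 7, 8, 9.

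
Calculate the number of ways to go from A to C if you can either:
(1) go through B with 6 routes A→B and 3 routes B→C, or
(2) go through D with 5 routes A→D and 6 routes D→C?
Route via B: 6×3=18. Route via D: 5×6=30. Total: 48.

Answer: 48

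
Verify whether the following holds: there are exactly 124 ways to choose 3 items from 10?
False

Working:
C(10,3) = 120 ≠ 124.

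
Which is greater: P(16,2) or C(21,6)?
C(21,6)

Working:
P(16,2)=240, C(21,6)=54,264.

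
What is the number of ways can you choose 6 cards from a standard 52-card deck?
20,358,520

Solution: C(52,6) = 20,358,520.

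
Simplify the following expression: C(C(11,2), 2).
1,485
C(11,2) = 55, then C(55, 2) = 1,485.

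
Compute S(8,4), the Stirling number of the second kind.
1,701

Explanation: Using the Stirling recurrence: S(n,k) = k·S(n-1,k) + S(n-1,k-1)
S(8,4) = 4·S(7,4) + S(7,3)
         = 4·350 + 301
         = 1400 + 301
         = 1,701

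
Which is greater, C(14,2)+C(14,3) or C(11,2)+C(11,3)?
First=455, Second=220.

Answer: C(14,2)+C(14,3)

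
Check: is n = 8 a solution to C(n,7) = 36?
C(8,7) = 8·7·6·5·4·3·2/7! = 40,320/5,040 = 8, which does not equal 36.

Answer: No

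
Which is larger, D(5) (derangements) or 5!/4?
D(5)
D(5) = (5-1)·[D(4) + D(3)] = 4·[9 + 2] = 44; 5!/4 = 120/4 = 30.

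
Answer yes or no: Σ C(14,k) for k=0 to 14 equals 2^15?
No

Working:
Binomial theorem: Σ C(14,k) = (1+1)^14 = 2^14 = 16,384; RHS 2^15 = 32,768.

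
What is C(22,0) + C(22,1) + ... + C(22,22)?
Sum of binomial coefficients = 2^22 = 4,194,304.
Final answer: 4,194,304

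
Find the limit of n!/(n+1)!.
0
n!/(n+1)! = 1/[(n+1)] → 0 as n → ∞.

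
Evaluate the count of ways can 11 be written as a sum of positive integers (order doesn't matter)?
56
Pentagonal recurrence p(n) = p(n−1) + p(n−2) − p(n−5) − p(n−7) + …: p(11) = p(10) + p(9) − p(6) − p(4) = 42 + 30 − 11 − 5 = 56.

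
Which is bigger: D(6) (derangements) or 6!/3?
D(6)

Explanation: D(6) = (6-1)·[D(5) + D(4)] = 5·[44 + 9] = 265; 6!/3 = 720/3 = 240.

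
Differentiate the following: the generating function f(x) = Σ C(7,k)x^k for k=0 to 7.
Σ k·C(7,k)x^(k-1) for k=1 to 7

Term-by-term differentiation gives Σ k·C(7,k)x^{k-1} for k=1 to 7.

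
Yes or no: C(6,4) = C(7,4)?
LHS = C(6,4) = 15; RHS = C(7,4) = 35. 15 ≠ 35, so the statement does not hold.
Final answer: No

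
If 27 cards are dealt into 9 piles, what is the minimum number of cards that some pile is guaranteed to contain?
3

Working:
Pigeonhole: ⌈27/9⌉ = 3.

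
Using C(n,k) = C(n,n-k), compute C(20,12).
125,970

Reasoning: C(20,12) = C(20,8) = 125,970.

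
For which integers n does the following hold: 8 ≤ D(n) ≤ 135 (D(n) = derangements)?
4, 5

Reasoning: Using D(n) = (n−1)[D(n−1) + D(n−2)] with D(1)=0, D(2)=1: D(3)=2; D(4)=9; D(5)=44; D(6)=265. So valid n = 4, 5.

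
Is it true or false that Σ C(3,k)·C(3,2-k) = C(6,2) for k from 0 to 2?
Vandermonde's identity gives C(6,2) = 15; RHS C(6,2) = 15.
Final answer: True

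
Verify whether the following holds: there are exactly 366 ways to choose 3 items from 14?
C(14,3) = 364 ≠ 366.
Final answer: False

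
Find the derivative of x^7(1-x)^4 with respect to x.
7x^6(1-x)^4 - 4x^7(1-x)^3

Reasoning: Product rule: 7x^{6}(1-x)^{4} + x^7·(-4)(1-x)^{3}.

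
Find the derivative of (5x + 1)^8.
40(5x + 1)^7

Working:
Chain rule: 8(5x+1)^{7} × 5 = 40(5x+1)^{7}.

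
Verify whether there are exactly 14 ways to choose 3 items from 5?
False

Explanation: C(5,3) = 10 ≠ 14.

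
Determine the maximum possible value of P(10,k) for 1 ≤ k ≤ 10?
3,628,800

Working:
P(10,k) increases in k, so maximum at k = 10: 10! = 3,628,800.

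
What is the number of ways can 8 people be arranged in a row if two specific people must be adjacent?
10,080
Treat pair as unit: (8-1)! arrangements × 2 internal orders = 10,080.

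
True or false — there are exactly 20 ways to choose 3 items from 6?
C(6,3) = 20.

Answer: True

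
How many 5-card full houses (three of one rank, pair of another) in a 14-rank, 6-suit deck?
54,600

Reasoning: Triple rank: 14. Triple suits: C(6,3)=20. Pair rank: 13. Pair suits: C(6,2)=15. Total: 54,600.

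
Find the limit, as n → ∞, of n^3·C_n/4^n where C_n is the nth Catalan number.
C_n ~ 4^n/(n^(3/2)√π), so n^3·C_n/4^n ~ n^(3 − 3/2)/√π → ∞.
Final answer: ∞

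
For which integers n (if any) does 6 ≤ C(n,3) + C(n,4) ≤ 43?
5, 6

Explanation: C(4,3)+C(4,4)=5; C(5,3)+C(5,4)=15; C(6,3)+C(6,4)=35; C(7,3)+C(7,4)=70. So valid n = 5, 6.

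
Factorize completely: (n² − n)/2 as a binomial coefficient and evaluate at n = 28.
(n² − n)/2 = n(n−1)/2 = C(n,2). At n = 28: C(28,2) = 378.
Final answer: C(n,2); C(28,2) = 378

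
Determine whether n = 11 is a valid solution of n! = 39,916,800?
11! = 11·10! = 11·3,628,800 = 39,916,800, which equals 39,916,800.
Final answer: Yes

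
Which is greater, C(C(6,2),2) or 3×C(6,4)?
C(C(6,2),2)

Solution: C(C(6,2),2)=105, 3×C(6,4)=45.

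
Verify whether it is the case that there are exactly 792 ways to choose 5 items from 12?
True

C(12,5) = 792.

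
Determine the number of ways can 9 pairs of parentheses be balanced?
4,862

Working:
Using the Catalan number formula: C_n = C(2n, n) / (n+1)
C_9 = C(18, 9) / (9+1)
     = 48620 / 10
     = 4,862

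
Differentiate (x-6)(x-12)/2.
(2x - 18)/2

d/dx[(x-6)(x-12)] = (x-12) + (x-6) = 2x - 18. Dividing by 2 gives (2x - 18)/2.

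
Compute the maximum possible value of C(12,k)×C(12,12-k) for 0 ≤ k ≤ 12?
853,776

Reasoning: C(12,k)·C(12,12-k) = C(12,k)², maximised at the centre k = 6: C(12,6)² = 853,776.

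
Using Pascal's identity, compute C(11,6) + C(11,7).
792

Explanation: C(11,6) + C(11,7) = C(12,7) = 792.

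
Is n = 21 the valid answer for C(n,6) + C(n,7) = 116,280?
No
C(21,6) + C(21,7) = 54,264 + 116,280 = 170,544, which does not equal 116,280.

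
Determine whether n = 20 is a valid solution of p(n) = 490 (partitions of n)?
Pentagonal recurrence p(n) = p(n−1) + p(n−2) − p(n−5) − p(n−7) + …: p(20) = p(19) + p(18) − p(15) − p(13) + p(8) + p(5) = 490 + 385 − 176 − 101 + 22 + 7 = 627, which does not equal 490.
Final answer: No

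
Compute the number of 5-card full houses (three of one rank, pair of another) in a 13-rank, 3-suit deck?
468

Explanation: Triple rank: 13. Triple suits: C(3,3)=1. Pair rank: 12. Pair suits: C(3,2)=3. Total: 468.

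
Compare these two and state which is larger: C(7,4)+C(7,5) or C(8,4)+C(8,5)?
First=56, Second=126.
Final answer: C(8,4)+C(8,5)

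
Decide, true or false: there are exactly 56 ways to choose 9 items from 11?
False
C(11,9) = 55 ≠ 56.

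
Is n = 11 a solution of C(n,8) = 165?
Yes

C(11,8) = 11·10·9·8·7·6·5·4/8! = 6,652,800/40,320 = 165, which equals 165.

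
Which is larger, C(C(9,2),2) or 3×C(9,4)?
C(C(9,2),2)=630, 3×C(9,4)=378.
Final answer: C(C(9,2),2)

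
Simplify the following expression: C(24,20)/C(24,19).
1/4
C(n,k+1)/C(n,k) = (n−k)/(k+1). Here (24−19)/(19+1) = 5/20 = 1/4.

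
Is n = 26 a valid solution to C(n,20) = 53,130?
No

Solution: C(26,20) = 26·25·24·23·22·21·20·19·18·17·16·15·14·13·12·11·10·9·8·7/20! = 560,127,029,342,507,827,200,000/2,432,902,008,176,640,000 = 230,230, which does not equal 53,130.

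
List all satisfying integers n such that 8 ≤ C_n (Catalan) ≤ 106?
4, 5
C_3=5; C_4=14; C_5=42; C_6=132. So valid n = 4, 5.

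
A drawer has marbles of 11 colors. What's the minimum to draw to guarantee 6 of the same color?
56

Solution: Worst case: 5 of each = 55. One more: 56.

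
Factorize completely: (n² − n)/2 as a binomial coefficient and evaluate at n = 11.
(n² − n)/2 = n(n−1)/2 = C(n,2). At n = 11: C(11,2) = 55.

Answer: C(n,2); C(11,2) = 55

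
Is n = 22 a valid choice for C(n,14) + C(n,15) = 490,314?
Yes

C(22,14) + C(22,15) = 319,770 + 170,544 = 490,314, which equals 490,314.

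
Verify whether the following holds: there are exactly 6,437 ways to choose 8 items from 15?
False

Reasoning: C(15,8) = 6,435 ≠ 6437.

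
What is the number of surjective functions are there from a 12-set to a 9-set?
8,083,152,000

Solution: Onto functions = 9! × S(12,9)
First compute S(12,9) via recurrence:
Using the Stirling recurrence: S(n,k) = k·S(n-1,k) + S(n-1,k-1)
S(12,9) = 9·S(11,9) + S(11,8)
         = 9·1155 + 11880
         = 10395 + 11880
         = 22,275
Then: 362880 × 22275 = 8,083,152,000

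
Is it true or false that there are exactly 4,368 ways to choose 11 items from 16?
True

C(16,11) = 4,368.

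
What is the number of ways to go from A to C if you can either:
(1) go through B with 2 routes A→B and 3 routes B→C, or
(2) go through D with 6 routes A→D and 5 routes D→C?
36

Route via B: 2×3=6. Route via D: 6×5=30. Total: 36.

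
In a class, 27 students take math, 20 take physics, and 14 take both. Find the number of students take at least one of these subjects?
33

Reasoning: |A∪B| = |A|+|B|-|A∩B| = 27+20-14 = 33.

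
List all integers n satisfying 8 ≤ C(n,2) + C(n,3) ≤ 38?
4, 5, 6

Explanation: C(3,2)+C(3,3)=4; C(4,2)+C(4,3)=10; C(5,2)+C(5,3)=20; C(6,2)+C(6,3)=35; C(7,2)+C(7,3)=56. So valid n = 4, 5, 6.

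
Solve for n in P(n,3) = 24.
4

Working:
P(n,3) = n(n−1)(n−2) is increasing in n; n(n−1)(n−2) ≈ (n−1)^3 = 24 gives n ≈ 3.9. Check: P(3,3) = 6, P(4,3) = 24 ✓. So n = 4.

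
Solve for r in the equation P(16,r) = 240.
2

Working:
P(16,r) = 16·15·…·(16−r+1), a product of r factors. Multiplying down from 16: 16 = 16; 16·15 = 240 ✓ (2 factors). So r = 2.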